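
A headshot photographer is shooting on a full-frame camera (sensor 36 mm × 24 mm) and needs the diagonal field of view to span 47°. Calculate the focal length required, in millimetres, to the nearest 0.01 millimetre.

49.75 mm

Sensor diagonal = √(36² + 24²) = √1872.0000 ≈ 43.2666 mm.
From α = 2·arctan(d/2f) we get f = d / (2·tan(α/2)).
With d = 43.2666 mm and α/2 = 23.5°, tan(α/2) ≈ 0.43481, so f ≈ 43.2666 / 0.86962 ≈ 49.7532 mm.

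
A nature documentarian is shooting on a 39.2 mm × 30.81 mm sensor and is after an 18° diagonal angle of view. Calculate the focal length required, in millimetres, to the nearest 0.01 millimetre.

Sensor diagonal = √(39.2² + 30.81²) = √2485.8961 ≈ 49.8588 mm.
From α = 2·arctan(d/2f) we get f = d / (2·tan(α/2)).
With d = 49.8588 mm and α/2 = 9°, tan(α/2) ≈ 0.15838, so f ≈ 49.8588 / 0.31677 ≈ 157.3979 mm.

157.40 mm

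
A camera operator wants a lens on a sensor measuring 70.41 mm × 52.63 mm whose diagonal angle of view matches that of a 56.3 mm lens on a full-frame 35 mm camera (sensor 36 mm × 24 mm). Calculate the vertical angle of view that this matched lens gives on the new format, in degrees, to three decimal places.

Sensor diagonal = √(36² + 24²) = √1872.0000 ≈ 43.2666 mm.
Sensor diagonal = √(70.41² + 52.63²) = √7727.4850 ≈ 87.9061 mm.
Equal diagonal AOV ⇒ f₂ = f₁ · 87.9061/43.2666 = 56.3 × 2.03173 ≈ 114.3864 mm.
Vertical AOV on the new format = 2·arctan(52.63 / (2 × 114.3864)) = 2·arctan(0.23005) ≈ 25.9113°.

25.911°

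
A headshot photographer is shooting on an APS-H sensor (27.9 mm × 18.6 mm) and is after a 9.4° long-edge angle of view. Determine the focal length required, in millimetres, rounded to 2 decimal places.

From α = 2·arctan(w/2f) we get f = w / (2·tan(α/2)).
With w = 27.9 mm and α/2 = 4.7°, tan(α/2) ≈ 0.08221, so f ≈ 27.9 / 0.16443 ≈ 169.6771 mm.

169.68 mm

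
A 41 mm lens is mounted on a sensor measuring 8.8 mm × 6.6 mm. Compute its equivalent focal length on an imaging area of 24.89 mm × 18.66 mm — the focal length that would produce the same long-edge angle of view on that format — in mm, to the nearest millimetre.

Equal angle of view means equal width/f ratio, so f₂ = f₁ · (width₂/width₁) = 41 × 24.89/8.8.
f₂ = 41 × 2.82841 ≈ 115.965 mm.

116 mm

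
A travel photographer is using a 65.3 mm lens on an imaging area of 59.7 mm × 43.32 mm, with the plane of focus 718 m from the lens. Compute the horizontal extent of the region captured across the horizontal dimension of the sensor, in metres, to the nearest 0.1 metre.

656.4 m

dₒ: 718 m = 718000 mm.
Similar triangles through the lens centre give W/dₒ = w/dᵢ; with 1/f = 1/dₒ + 1/dᵢ this gives W = w·(dₒ − f)/f.
W = 59.7 mm × (718000 − 65.3) / 65.3 = 59.7 × 10994.4058 ≈ 656366.027 mm = 656.366 m.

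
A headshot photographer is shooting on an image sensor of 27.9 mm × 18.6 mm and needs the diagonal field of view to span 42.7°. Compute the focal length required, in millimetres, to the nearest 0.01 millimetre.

42.89 mm

Sensor diagonal = √(27.9² + 18.6²) = √1124.3700 ≈ 33.5316 mm.
From α = 2·arctan(d/2f) we get f = d / (2·tan(α/2)).
With d = 33.5316 mm and α/2 = 21.35°, tan(α/2) ≈ 0.39089, so f ≈ 33.5316 / 0.78178 ≈ 42.8915 mm.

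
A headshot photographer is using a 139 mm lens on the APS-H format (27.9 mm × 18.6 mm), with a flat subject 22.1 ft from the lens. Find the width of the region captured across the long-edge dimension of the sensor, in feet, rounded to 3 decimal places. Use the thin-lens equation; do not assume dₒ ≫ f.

dₒ: 22.1 ft × 304.8 mm/ft = 6736.08 mm.
Similar triangles through the lens centre give W/dₒ = w/dᵢ; with 1/f = 1/dₒ + 1/dᵢ this gives W = w·(dₒ − f)/f.
W = 27.9 mm × (6736.08 − 139) / 139 = 27.9 × 47.4610 ≈ 1324.162 mm = 1324.162/304.8 ft = 4.34436 ft.

4.344 ft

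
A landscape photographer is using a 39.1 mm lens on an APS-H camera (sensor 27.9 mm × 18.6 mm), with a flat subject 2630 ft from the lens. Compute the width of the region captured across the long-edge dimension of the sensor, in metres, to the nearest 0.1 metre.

dₒ: 2630 ft × 304.8 mm/ft = 801623.97 mm.
Similar triangles through the lens centre give W/dₒ = w/dᵢ; with 1/f = 1/dₒ + 1/dᵢ this gives W = w·(dₒ − f)/f.
W = 27.9 mm × (801624 − 39.1) / 39.1 = 27.9 × 20500.8919 ≈ 571974.885 mm = 571.975 m.

572.0 m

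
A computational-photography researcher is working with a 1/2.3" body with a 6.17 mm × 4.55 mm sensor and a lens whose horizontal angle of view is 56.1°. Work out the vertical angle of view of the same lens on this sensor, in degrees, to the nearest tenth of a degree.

42.9°

From the horizontal AOV: f = 6.17 / (2·tan(28.05°)) = 6.17 / 1.06566 ≈ 5.7898 mm.
Vertical AOV = 2·arctan(4.55 / (2 × 5.7898)) = 2·arctan(0.39293) ≈ 42.9026°.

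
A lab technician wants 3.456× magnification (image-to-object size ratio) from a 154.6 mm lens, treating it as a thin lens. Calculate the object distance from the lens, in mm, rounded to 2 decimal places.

199.33 mm

With m = dᵢ/dₒ and 1/f = 1/dₒ + 1/dᵢ, substituting dᵢ = m·dₒ gives 1/f = (1 + 1/m)/dₒ, hence dₒ = f·(1 + 1/m).
dₒ = 154.6 × (1 + 1/3.456) = 154.6 × 1.28935 ≈ 199.334 mm.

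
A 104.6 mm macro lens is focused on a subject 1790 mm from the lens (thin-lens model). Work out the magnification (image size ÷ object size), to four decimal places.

0.0621×

Thin lens: 1/f = 1/dₒ + 1/dᵢ → 1/dᵢ = 1/104.6 − 1/1790 = 0.0090016 mm⁻¹, so dᵢ ≈ 111.0917 mm.
Magnification m = dᵢ/dₒ = 111.0917/1790 ≈ 0.06206.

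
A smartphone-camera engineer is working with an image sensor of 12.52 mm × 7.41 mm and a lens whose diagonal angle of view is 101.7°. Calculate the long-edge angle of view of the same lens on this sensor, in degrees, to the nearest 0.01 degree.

93.18°

Sensor diagonal = √(12.52² + 7.41²) = √211.6585 ≈ 14.5485 mm.
From the diagonal AOV: f = 14.5485 / (2·tan(50.85°)) = 14.5485 / 2.45662 ≈ 5.9222 mm.
Long-edge AOV = 2·arctan(12.52 / (2 × 5.9222)) = 2·arctan(1.05705) ≈ 93.1770°.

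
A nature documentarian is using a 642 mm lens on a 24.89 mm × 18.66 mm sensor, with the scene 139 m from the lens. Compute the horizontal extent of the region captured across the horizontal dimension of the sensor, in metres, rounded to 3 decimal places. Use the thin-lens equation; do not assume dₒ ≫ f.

5.364 m

dₒ: 139 m = 139000 mm.
Similar triangles through the lens centre give W/dₒ = w/dᵢ; with 1/f = 1/dₒ + 1/dᵢ this gives W = w·(dₒ − f)/f.
W = 24.89 mm × (139000 − 642) / 642 = 24.89 × 215.5109 ≈ 5364.066 mm = 5.36407 m.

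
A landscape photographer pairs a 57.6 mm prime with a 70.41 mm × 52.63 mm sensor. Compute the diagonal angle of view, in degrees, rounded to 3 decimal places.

Sensor diagonal = √(70.41² + 52.63²) = √7727.4850 ≈ 87.9061 mm.
Angle of view α = 2·arctan(d/2f) with d = 87.9061 mm and f = 57.6 mm.
d/2f = 0.76307; arctan(0.76307) ≈ 37.3463°, so α ≈ 74.6926°.

74.693°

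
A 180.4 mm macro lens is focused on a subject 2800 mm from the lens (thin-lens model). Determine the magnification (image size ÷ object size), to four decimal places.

0.0689×

Thin lens: 1/f = 1/dₒ + 1/dᵢ → 1/dᵢ = 1/180.4 − 1/2800 = 0.0051861 mm⁻¹, so dᵢ ≈ 192.8233 mm.
Magnification m = dᵢ/dₒ = 192.8233/2800 ≈ 0.06887.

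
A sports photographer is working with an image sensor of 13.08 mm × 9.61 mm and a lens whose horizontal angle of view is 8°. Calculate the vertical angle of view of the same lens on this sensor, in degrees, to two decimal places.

5.88°

From the horizontal AOV: f = 13.08 / (2·tan(4°)) = 13.08 / 0.13985 ≈ 93.5264 mm.
Vertical AOV = 2·arctan(9.61 / (2 × 93.5264)) = 2·arctan(0.05138) ≈ 5.8821°.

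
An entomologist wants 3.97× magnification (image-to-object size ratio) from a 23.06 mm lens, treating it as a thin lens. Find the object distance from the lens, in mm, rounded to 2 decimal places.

28.87 mm

With m = dᵢ/dₒ and 1/f = 1/dₒ + 1/dᵢ, substituting dᵢ = m·dₒ gives 1/f = (1 + 1/m)/dₒ, hence dₒ = f·(1 + 1/m).
dₒ = 23.06 × (1 + 1/3.97) = 23.06 × 1.25189 ≈ 28.869 mm.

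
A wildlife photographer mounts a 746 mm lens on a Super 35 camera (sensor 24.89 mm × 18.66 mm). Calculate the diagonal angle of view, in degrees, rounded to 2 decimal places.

2.39°

Sensor diagonal = √(24.89² + 18.66²) = √967.7077 ≈ 31.1080 mm.
Angle of view α = 2·arctan(d/2f) with d = 31.1080 mm and f = 746 mm.
d/2f = 0.02085; arctan(0.02085) ≈ 1.1944°, so α ≈ 2.3889°.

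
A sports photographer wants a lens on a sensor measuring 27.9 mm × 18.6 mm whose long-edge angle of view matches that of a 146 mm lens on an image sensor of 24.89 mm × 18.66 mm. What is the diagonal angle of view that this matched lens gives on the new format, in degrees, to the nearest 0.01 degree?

11.70°

Equal long-edge AOV ⇒ f₂ = f₁ · 27.9/24.89 = 146 × 1.12093 ≈ 163.6561 mm.
Sensor diagonal = √(27.9² + 18.6²) = √1124.3700 ≈ 33.5316 mm.
Diagonal AOV on the new format = 2·arctan(33.5316 / (2 × 163.6561)) = 2·arctan(0.10245) ≈ 11.6986°.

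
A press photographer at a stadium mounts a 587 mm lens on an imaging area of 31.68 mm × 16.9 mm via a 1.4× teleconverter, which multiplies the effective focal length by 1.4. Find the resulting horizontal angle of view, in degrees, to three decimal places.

2.208°

Effective focal length f = 587 × 1.4 = 821.8 mm.
α = 2·arctan(31.68 / (2 × 821.8)) = 2·arctan(0.01927) ≈ 2.2085°.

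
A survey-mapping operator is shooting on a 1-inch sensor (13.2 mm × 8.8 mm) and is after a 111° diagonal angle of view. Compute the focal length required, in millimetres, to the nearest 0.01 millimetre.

5.45 mm

Sensor diagonal = √(13.2² + 8.8²) = √251.6800 ≈ 15.8644 mm.
From α = 2·arctan(d/2f) we get f = d / (2·tan(α/2)).
With d = 15.8644 mm and α/2 = 55.5°, tan(α/2) ≈ 1.45501, so f ≈ 15.8644 / 2.91002 ≈ 5.4517 mm.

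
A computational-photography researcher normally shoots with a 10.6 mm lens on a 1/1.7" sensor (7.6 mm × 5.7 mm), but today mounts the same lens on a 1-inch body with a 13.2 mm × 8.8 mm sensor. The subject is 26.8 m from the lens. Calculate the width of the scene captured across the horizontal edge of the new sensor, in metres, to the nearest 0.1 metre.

The focal length stays 10.6 mm; the relevant sensor dimension is now w = 13.2 mm. Object distance dₒ = 26.8 m = 26800 mm.
Thin-lens field width W = w·(dₒ − f)/f = 13.2 × (26800 − 10.6)/10.6 ≈ 33360.385 mm = 33.3604 m.

33.4 m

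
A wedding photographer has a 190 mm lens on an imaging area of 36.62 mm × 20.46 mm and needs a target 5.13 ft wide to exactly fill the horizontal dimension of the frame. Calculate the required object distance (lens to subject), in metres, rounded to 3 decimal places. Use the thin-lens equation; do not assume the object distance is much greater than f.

8.303 m

W: 5.13 ft × 304.8 mm/ft = 1563.62 mm.
Magnification m = w/W = dᵢ/dₒ; combined with 1/f = 1/dₒ + 1/dᵢ this gives dₒ = f·(1 + W/w).
dₒ = 190 mm × (1 + 1563.62/36.62) = 190 × 43.6986 ≈ 8302.740 mm = 8.30274 m.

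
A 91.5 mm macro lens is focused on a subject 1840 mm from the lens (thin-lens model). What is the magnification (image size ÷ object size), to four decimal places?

Thin lens: 1/f = 1/dₒ + 1/dᵢ → 1/dᵢ = 1/91.5 − 1/1840 = 0.0103855 mm⁻¹, so dᵢ ≈ 96.2882 mm.
Magnification m = dᵢ/dₒ = 96.2882/1840 ≈ 0.05233.

0.0523×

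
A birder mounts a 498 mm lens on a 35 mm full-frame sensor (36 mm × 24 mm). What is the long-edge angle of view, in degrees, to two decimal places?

4.14°

Angle of view α = 2·arctan(w/2f) with w = 36 mm and f = 498 mm.
w/2f = 0.03614; arctan(0.03614) ≈ 2.0700°, so α ≈ 4.1401°.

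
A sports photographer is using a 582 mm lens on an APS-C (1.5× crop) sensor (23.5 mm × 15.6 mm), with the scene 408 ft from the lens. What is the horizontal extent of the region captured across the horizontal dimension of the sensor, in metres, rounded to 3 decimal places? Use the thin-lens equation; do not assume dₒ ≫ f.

4.998 m

dₒ: 408 ft × 304.8 mm/ft = 124358.40 mm.
Similar triangles through the lens centre give W/dₒ = w/dᵢ; with 1/f = 1/dₒ + 1/dᵢ this gives W = w·(dₒ − f)/f.
W = 23.5 mm × (124358 − 582) / 582 = 23.5 × 212.6742 ≈ 4997.844 mm = 4.99784 m.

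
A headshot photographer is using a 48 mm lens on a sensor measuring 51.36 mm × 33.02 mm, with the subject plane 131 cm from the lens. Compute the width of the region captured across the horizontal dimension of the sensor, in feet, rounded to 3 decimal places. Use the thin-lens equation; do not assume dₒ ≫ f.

4.430 ft

dₒ: 131 cm = 1310 mm.
Similar triangles through the lens centre give W/dₒ = w/dᵢ; with 1/f = 1/dₒ + 1/dᵢ this gives W = w·(dₒ − f)/f.
W = 51.36 mm × (1310 − 48) / 48 = 51.36 × 26.2917 ≈ 1350.340 mm = 1350.340/304.8 ft = 4.43025 ft.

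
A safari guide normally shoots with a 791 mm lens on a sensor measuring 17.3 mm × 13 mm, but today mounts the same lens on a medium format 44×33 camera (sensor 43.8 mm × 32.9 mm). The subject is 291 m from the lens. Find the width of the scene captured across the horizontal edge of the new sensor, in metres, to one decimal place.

The focal length stays 791 mm; the relevant sensor dimension is now w = 43.8 mm. Object distance dₒ = 291 m = 291000 mm.
Thin-lens field width W = w·(dₒ − f)/f = 43.8 × (291000 − 791)/791 ≈ 16069.727 mm = 16.0697 m.

16.1 m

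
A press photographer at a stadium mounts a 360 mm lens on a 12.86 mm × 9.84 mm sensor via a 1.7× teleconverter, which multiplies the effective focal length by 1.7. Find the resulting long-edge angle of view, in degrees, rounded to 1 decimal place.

Effective focal length f = 360 × 1.7 = 612 mm.
α = 2·arctan(12.86 / (2 × 612)) = 2·arctan(0.01051) ≈ 1.2039°.

1.2°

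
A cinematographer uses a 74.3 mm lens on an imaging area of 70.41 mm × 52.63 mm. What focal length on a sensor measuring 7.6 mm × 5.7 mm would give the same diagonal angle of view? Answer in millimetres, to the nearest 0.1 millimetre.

8.0 mm

Sensor diagonal = √(70.41² + 52.63²) = √7727.4850 ≈ 87.9061 mm.
Sensor diagonal = √(7.6² + 5.7²) = √90.2500 ≈ 9.5000 mm.
Equal angle of view means equal diagonal/f ratio, so f₂ = f₁ · (diagonal₂/diagonal₁) = 74.3 × 9.5000/87.9061.
f₂ = 74.3 × 0.10807 ≈ 8.030 mm.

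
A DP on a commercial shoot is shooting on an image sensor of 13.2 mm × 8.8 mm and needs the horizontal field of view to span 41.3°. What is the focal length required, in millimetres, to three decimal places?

From α = 2·arctan(w/2f) we get f = w / (2·tan(α/2)).
With w = 13.2 mm and α/2 = 20.65°, tan(α/2) ≈ 0.37687, so f ≈ 13.2 / 0.75374 ≈ 17.5126 mm.

17.513 mm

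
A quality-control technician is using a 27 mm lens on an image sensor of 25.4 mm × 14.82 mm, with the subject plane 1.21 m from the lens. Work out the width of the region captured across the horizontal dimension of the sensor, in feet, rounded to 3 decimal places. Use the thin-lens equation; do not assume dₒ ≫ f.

dₒ: 1.21 m = 1210 mm.
Similar triangles through the lens centre give W/dₒ = w/dᵢ; with 1/f = 1/dₒ + 1/dᵢ this gives W = w·(dₒ − f)/f.
W = 25.4 mm × (1210 − 27) / 27 = 25.4 × 43.8148 ≈ 1112.896 mm = 1112.896/304.8 ft = 3.65123 ft.

3.651 ft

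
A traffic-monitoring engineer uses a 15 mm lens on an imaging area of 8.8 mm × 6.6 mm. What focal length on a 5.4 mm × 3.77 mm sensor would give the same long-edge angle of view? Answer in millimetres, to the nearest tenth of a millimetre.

9.2 mm

Equal angle of view means equal width/f ratio, so f₂ = f₁ · (width₂/width₁) = 15 × 5.4/8.8.
f₂ = 15 × 0.61364 ≈ 9.205 mm.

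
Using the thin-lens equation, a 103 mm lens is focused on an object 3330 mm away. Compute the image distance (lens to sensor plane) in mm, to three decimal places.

106.288 mm

1/dᵢ = 1/f − 1/dₒ = 1/103 − 1/3330 = 0.0094084 mm⁻¹.
dᵢ = 1/0.0094084 ≈ 106.2876 mm.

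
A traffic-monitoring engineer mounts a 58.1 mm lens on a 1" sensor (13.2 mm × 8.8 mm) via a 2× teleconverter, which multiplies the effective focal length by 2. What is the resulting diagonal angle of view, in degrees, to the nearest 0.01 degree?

Effective focal length f = 58.1 × 2 = 116.2 mm.
Sensor diagonal = √(13.2² + 8.8²) = √251.6800 ≈ 15.8644 mm.
α = 2·arctan(15.864 / (2 × 116.2)) = 2·arctan(0.06826) ≈ 7.8103°.

7.81°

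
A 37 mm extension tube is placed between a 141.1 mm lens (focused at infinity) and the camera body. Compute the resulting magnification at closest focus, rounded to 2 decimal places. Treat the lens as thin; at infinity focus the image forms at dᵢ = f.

0.26×

The tube moves the image plane from f to f + e, so dᵢ = 141.1 + 37 = 178.1 mm. Focus is achieved when 1/f = 1/dₒ + 1/dᵢ, giving dₒ = 1/(1/f − 1/(f+e)).
Magnification m = dᵢ/dₒ = (f+e)·(1/f − 1/(f+e)) = e/f = 37/141.1 ≈ 0.2622.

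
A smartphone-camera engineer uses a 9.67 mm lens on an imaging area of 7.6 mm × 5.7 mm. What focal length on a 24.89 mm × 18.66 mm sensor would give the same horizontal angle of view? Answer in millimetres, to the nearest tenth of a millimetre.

31.7 mm

Equal angle of view means equal width/f ratio, so f₂ = f₁ · (width₂/width₁) = 9.67 × 24.89/7.6.
f₂ = 9.67 × 3.27500 ≈ 31.669 mm.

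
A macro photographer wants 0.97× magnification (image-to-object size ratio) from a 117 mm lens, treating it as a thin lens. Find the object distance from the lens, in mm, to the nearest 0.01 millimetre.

237.62 mm

With m = dᵢ/dₒ and 1/f = 1/dₒ + 1/dᵢ, substituting dᵢ = m·dₒ gives 1/f = (1 + 1/m)/dₒ, hence dₒ = f·(1 + 1/m).
dₒ = 117 × (1 + 1/0.97) = 117 × 2.03093 ≈ 237.619 mm.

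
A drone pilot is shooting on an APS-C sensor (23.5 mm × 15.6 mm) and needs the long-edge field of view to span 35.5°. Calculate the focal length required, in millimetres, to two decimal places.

36.71 mm

From α = 2·arctan(w/2f) we get f = w / (2·tan(α/2)).
With w = 23.5 mm and α/2 = 17.75°, tan(α/2) ≈ 0.32010, so f ≈ 23.5 / 0.64021 ≈ 36.7070 mm.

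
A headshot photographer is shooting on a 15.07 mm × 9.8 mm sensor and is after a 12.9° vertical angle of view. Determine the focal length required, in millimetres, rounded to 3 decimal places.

From α = 2·arctan(h/2f) we get f = h / (2·tan(α/2)).
With h = 9.8 mm and α/2 = 6.45°, tan(α/2) ≈ 0.11305, so f ≈ 9.8 / 0.22610 ≈ 43.3430 mm.

43.343 mm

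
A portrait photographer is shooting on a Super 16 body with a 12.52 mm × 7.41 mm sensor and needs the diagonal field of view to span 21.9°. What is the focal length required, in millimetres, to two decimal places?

37.60 mm

Sensor diagonal = √(12.52² + 7.41²) = √211.6585 ≈ 14.5485 mm.
From α = 2·arctan(d/2f) we get f = d / (2·tan(α/2)).
With d = 14.5485 mm and α/2 = 10.95°, tan(α/2) ≈ 0.19347, so f ≈ 14.5485 / 0.38695 ≈ 37.5979 mm.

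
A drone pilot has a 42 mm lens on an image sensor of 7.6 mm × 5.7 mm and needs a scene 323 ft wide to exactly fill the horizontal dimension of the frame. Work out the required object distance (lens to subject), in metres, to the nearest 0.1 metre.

W: 323 ft × 304.8 mm/ft = 98450.40 mm.
Magnification m = w/W = dᵢ/dₒ; combined with 1/f = 1/dₒ + 1/dᵢ this gives dₒ = f·(1 + W/w).
dₒ = 42 mm × (1 + 98450.4/7.6) = 42 × 12954.9996 ≈ 544109.983 mm = 544.11 m.

544.1 m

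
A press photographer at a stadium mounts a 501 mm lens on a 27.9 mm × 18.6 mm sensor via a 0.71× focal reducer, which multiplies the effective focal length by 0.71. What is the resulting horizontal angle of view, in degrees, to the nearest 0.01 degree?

Effective focal length f = 501 × 0.71 = 355.71 mm.
α = 2·arctan(27.9 / (2 × 355.71)) = 2·arctan(0.03922) ≈ 4.4917°.

4.49°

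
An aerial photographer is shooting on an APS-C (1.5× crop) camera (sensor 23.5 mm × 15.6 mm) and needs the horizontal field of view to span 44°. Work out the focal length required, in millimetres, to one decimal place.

From α = 2·arctan(w/2f) we get f = w / (2·tan(α/2)).
With w = 23.5 mm and α/2 = 22°, tan(α/2) ≈ 0.40403, so f ≈ 23.5 / 0.80805 ≈ 29.0823 mm.

29.1 mm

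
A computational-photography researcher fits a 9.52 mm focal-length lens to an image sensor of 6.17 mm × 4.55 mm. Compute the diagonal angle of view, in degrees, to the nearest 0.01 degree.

43.86°

Sensor diagonal = √(6.17² + 4.55²) = √58.7714 ≈ 7.6663 mm.
Angle of view α = 2·arctan(d/2f) with d = 7.6663 mm and f = 9.52 mm.
d/2f = 0.40264; arctan(0.40264) ≈ 21.9316°, so α ≈ 43.8633°.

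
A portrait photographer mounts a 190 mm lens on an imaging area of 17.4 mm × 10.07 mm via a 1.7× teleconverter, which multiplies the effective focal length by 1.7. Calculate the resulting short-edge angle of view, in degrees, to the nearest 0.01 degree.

1.79°

Effective focal length f = 190 × 1.7 = 323 mm.
α = 2·arctan(10.07 / (2 × 323)) = 2·arctan(0.01559) ≈ 1.7861°.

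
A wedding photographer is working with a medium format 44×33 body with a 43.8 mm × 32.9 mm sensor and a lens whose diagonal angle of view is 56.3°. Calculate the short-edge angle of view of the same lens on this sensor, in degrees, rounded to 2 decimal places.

35.63°

Sensor diagonal = √(43.8² + 32.9²) = √3000.8500 ≈ 54.7800 mm.
From the diagonal AOV: f = 54.7800 / (2·tan(28.15°)) = 54.7800 / 1.07014 ≈ 51.1894 mm.
Short-edge AOV = 2·arctan(32.9 / (2 × 51.1894)) = 2·arctan(0.32136) ≈ 35.6302°.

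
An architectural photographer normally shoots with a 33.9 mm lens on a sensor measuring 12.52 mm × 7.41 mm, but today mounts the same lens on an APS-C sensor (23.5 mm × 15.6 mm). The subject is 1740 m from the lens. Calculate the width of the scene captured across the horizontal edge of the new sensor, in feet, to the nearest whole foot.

The focal length stays 33.9 mm; the relevant sensor dimension is now w = 23.5 mm. Object distance dₒ = 1740 m = 1.74e+06 mm.
Thin-lens field width W = w·(dₒ − f)/f = 23.5 × (1.74e+06 − 33.9)/33.9 ≈ 1206171.190 mm = 1206171.190/304.8 ft = 3957.25 ft.

3957 ft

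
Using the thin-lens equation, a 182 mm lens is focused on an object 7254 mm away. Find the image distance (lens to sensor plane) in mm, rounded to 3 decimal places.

186.684 mm

1/dᵢ = 1/f − 1/dₒ = 1/182 − 1/7254 = 0.0053567 mm⁻¹.
dᵢ = 1/0.0053567 ≈ 186.6838 mm.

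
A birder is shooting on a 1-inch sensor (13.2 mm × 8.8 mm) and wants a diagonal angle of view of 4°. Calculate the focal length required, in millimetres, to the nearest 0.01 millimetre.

227.15 mm

Sensor diagonal = √(13.2² + 8.8²) = √251.6800 ≈ 15.8644 mm.
From α = 2·arctan(d/2f) we get f = d / (2·tan(α/2)).
With d = 15.8644 mm and α/2 = 2°, tan(α/2) ≈ 0.03492, so f ≈ 15.8644 / 0.06984 ≈ 227.1489 mm.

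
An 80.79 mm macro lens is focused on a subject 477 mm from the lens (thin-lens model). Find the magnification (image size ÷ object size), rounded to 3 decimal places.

0.204×

Thin lens: 1/f = 1/dₒ + 1/dᵢ → 1/dᵢ = 1/80.79 − 1/477 = 0.0102813 mm⁻¹, so dᵢ ≈ 97.2636 mm.
Magnification m = dᵢ/dₒ = 97.2636/477 ≈ 0.20391.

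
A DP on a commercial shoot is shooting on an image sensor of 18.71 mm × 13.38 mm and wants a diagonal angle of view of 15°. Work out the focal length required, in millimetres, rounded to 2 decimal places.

Sensor diagonal = √(18.71² + 13.38²) = √529.0885 ≈ 23.0019 mm.
From α = 2·arctan(d/2f) we get f = d / (2·tan(α/2)).
With d = 23.0019 mm and α/2 = 7.5°, tan(α/2) ≈ 0.13165, so f ≈ 23.0019 / 0.26330 ≈ 87.3585 mm.

87.36 mm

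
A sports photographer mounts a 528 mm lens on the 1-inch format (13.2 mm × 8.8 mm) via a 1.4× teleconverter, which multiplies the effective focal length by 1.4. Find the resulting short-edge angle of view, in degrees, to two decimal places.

0.68°

Effective focal length f = 528 × 1.4 = 739.2 mm.
α = 2·arctan(8.8 / (2 × 739.2)) = 2·arctan(0.00595) ≈ 0.6821°.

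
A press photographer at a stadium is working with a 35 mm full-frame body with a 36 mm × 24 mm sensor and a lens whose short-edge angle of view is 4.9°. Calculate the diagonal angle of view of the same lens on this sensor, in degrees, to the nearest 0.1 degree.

8.8°

From the short-edge AOV: f = 24 / (2·tan(2.45°)) = 24 / 0.08557 ≈ 280.4613 mm.
Sensor diagonal = √(36² + 24²) = √1872.0000 ≈ 43.2666 mm.
Diagonal AOV = 2·arctan(43.2666 / (2 × 280.4613)) = 2·arctan(0.07713) ≈ 8.8215°.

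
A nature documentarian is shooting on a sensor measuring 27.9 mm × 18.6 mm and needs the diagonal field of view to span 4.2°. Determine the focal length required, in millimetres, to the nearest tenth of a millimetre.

Sensor diagonal = √(27.9² + 18.6²) = √1124.3700 ≈ 33.5316 mm.
From α = 2·arctan(d/2f) we get f = d / (2·tan(α/2)).
With d = 33.5316 mm and α/2 = 2.1°, tan(α/2) ≈ 0.03667, so f ≈ 33.5316 / 0.07334 ≈ 457.2286 mm.

457.2 mm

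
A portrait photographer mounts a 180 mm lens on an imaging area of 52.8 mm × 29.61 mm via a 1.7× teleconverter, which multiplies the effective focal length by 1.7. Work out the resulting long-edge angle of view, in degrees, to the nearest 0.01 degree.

9.86°

Effective focal length f = 180 × 1.7 = 306 mm.
α = 2·arctan(52.8 / (2 × 306)) = 2·arctan(0.08627) ≈ 9.8619°.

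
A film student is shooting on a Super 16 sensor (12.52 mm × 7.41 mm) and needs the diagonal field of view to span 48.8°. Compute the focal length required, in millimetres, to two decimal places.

Sensor diagonal = √(12.52² + 7.41²) = √211.6585 ≈ 14.5485 mm.
From α = 2·arctan(d/2f) we get f = d / (2·tan(α/2)).
With d = 14.5485 mm and α/2 = 24.4°, tan(α/2) ≈ 0.45362, so f ≈ 14.5485 / 0.90724 ≈ 16.0360 mm.

16.04 mm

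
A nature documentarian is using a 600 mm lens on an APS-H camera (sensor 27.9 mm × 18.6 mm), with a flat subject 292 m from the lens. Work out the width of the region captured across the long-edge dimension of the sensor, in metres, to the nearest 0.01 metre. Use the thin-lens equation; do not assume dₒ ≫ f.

dₒ: 292 m = 292000 mm.
Similar triangles through the lens centre give W/dₒ = w/dᵢ; with 1/f = 1/dₒ + 1/dᵢ this gives W = w·(dₒ − f)/f.
W = 27.9 mm × (292000 − 600) / 600 = 27.9 × 485.6667 ≈ 13550.100 mm = 13.5501 m.

13.55 m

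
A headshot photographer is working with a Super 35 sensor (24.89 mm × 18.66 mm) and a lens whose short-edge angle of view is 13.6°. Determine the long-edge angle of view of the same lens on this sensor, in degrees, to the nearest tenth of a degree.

18.1°

From the short-edge AOV: f = 18.66 / (2·tan(6.8°)) = 18.66 / 0.23849 ≈ 78.2437 mm.
Long-edge AOV = 2·arctan(24.89 / (2 × 78.2437)) = 2·arctan(0.15905) ≈ 18.0749°.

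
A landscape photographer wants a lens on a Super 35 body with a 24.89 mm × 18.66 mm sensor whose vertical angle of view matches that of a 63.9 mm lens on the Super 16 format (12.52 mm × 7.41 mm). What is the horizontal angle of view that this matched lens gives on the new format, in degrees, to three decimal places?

Equal vertical AOV ⇒ f₂ = f₁ · 18.66/7.41 = 63.9 × 2.51822 ≈ 160.9142 mm.
Horizontal AOV on the new format = 2·arctan(24.89 / (2 × 160.9142)) = 2·arctan(0.07734) ≈ 8.8448°.

8.845°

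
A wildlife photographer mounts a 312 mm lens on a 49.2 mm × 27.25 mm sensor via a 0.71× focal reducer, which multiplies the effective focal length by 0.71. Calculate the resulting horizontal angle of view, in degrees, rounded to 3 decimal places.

Effective focal length f = 312 × 0.71 = 221.52 mm.
α = 2·arctan(49.2 / (2 × 221.52)) = 2·arctan(0.11105) ≈ 12.6736°.

12.674°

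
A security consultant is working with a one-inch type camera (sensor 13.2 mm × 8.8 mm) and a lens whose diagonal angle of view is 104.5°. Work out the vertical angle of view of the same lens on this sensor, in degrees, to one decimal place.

71.2°

Sensor diagonal = √(13.2² + 8.8²) = √251.6800 ≈ 15.8644 mm.
From the diagonal AOV: f = 15.8644 / (2·tan(52.25°)) = 15.8644 / 2.58304 ≈ 6.1418 mm.
Vertical AOV = 2·arctan(8.8 / (2 × 6.1418)) = 2·arctan(0.71641) ≈ 71.2360°.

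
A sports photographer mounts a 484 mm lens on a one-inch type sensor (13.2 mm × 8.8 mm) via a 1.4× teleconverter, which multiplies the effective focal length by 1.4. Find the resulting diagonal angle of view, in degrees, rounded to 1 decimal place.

1.3°

Effective focal length f = 484 × 1.4 = 677.6 mm.
Sensor diagonal = √(13.2² + 8.8²) = √251.6800 ≈ 15.8644 mm.
α = 2·arctan(15.864 / (2 × 677.6)) = 2·arctan(0.01171) ≈ 1.3414°.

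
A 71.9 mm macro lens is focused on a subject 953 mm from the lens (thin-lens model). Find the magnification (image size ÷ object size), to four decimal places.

0.0816×

Thin lens: 1/f = 1/dₒ + 1/dᵢ → 1/dᵢ = 1/71.9 − 1/953 = 0.0128589 mm⁻¹, so dᵢ ≈ 77.7672 mm.
Magnification m = dᵢ/dₒ = 77.7672/953 ≈ 0.08160.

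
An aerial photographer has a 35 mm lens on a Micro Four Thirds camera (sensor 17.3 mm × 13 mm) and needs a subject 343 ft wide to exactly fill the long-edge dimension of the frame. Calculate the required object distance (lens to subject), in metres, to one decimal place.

W: 343 ft × 304.8 mm/ft = 104546.40 mm.
Magnification m = w/W = dᵢ/dₒ; combined with 1/f = 1/dₒ + 1/dᵢ this gives dₒ = f·(1 + W/w).
dₒ = 35 mm × (1 + 104546/17.3) = 35 × 6044.1443 ≈ 211545.051 mm = 211.545 m.

211.5 m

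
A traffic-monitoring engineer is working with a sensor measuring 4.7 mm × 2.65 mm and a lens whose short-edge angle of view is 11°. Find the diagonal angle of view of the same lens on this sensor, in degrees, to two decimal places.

From the short-edge AOV: f = 2.65 / (2·tan(5.5°)) = 2.65 / 0.19258 ≈ 13.7607 mm.
Sensor diagonal = √(4.7² + 2.65²) = √29.1125 ≈ 5.3956 mm.
Diagonal AOV = 2·arctan(5.3956 / (2 × 13.7607)) = 2·arctan(0.19605) ≈ 22.1845°.

22.18°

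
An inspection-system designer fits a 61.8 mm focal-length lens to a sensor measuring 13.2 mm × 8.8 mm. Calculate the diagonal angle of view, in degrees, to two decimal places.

Sensor diagonal = √(13.2² + 8.8²) = √251.6800 ≈ 15.8644 mm.
Angle of view α = 2·arctan(d/2f) with d = 15.8644 mm and f = 61.8 mm.
d/2f = 0.12835; arctan(0.12835) ≈ 7.3141°, so α ≈ 14.6282°.

14.63°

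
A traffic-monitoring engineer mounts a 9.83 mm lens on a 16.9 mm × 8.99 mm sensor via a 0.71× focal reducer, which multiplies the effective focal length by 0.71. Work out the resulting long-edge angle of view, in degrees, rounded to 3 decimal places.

100.890°

Effective focal length f = 9.83 × 0.71 = 6.9793 mm.
α = 2·arctan(16.9 / (2 × 6.9793)) = 2·arctan(1.21072) ≈ 100.8898°.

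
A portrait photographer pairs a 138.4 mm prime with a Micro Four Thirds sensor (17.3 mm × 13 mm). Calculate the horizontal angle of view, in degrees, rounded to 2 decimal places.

Angle of view α = 2·arctan(w/2f) with w = 17.3 mm and f = 138.4 mm.
w/2f = 0.06250; arctan(0.06250) ≈ 3.5763°, so α ≈ 7.1527°.

7.15°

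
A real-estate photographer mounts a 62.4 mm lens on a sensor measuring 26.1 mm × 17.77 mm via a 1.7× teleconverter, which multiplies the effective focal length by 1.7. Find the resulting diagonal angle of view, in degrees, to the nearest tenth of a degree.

16.9°

Effective focal length f = 62.4 × 1.7 = 106.08 mm.
Sensor diagonal = √(26.1² + 17.77²) = √996.9829 ≈ 31.5750 mm.
α = 2·arctan(31.575 / (2 × 106.08)) = 2·arctan(0.14883) ≈ 16.9300°.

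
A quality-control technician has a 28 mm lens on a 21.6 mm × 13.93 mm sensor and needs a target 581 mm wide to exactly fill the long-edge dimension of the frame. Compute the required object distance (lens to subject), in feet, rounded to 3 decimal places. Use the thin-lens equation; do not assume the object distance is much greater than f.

2.563 ft

Magnification m = w/W = dᵢ/dₒ; combined with 1/f = 1/dₒ + 1/dᵢ this gives dₒ = f·(1 + W/w).
dₒ = 28 mm × (1 + 581/21.6) = 28 × 27.8981 ≈ 781.148 mm = 781.148/304.8 ft = 2.56282 ft.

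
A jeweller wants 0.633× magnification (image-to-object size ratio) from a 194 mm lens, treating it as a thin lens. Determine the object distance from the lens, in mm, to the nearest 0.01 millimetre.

With m = dᵢ/dₒ and 1/f = 1/dₒ + 1/dᵢ, substituting dᵢ = m·dₒ gives 1/f = (1 + 1/m)/dₒ, hence dₒ = f·(1 + 1/m).
dₒ = 194 × (1 + 1/0.633) = 194 × 2.57978 ≈ 500.477 mm.

500.48 mm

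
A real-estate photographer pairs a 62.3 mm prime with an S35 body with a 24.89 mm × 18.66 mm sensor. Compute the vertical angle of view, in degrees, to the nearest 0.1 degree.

17.0°

Angle of view α = 2·arctan(h/2f) with h = 18.66 mm and f = 62.3 mm.
h/2f = 0.14976; arctan(0.14976) ≈ 8.5173°, so α ≈ 17.0345°.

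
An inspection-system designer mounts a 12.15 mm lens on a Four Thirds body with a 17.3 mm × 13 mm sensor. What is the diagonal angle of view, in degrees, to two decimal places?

Sensor diagonal = √(17.3² + 13²) = √468.2900 ≈ 21.6400 mm.
Angle of view α = 2·arctan(d/2f) with d = 21.6400 mm and f = 12.15 mm.
d/2f = 0.89054; arctan(0.89054) ≈ 41.6862°, so α ≈ 83.3724°.

83.37°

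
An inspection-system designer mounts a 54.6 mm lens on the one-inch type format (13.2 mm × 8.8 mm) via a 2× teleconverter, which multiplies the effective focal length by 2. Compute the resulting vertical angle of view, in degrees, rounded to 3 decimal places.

Effective focal length f = 54.6 × 2 = 109.2 mm.
α = 2·arctan(8.8 / (2 × 109.2)) = 2·arctan(0.04029) ≈ 4.6147°.

4.615°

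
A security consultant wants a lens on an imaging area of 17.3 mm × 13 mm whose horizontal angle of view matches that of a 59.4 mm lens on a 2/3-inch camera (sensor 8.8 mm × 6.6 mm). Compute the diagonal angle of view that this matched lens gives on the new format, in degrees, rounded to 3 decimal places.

Equal horizontal AOV ⇒ f₂ = f₁ · 17.3/8.8 = 59.4 × 1.96591 ≈ 116.7750 mm.
Sensor diagonal = √(17.3² + 13²) = √468.2900 ≈ 21.6400 mm.
Diagonal AOV on the new format = 2·arctan(21.6400 / (2 × 116.7750)) = 2·arctan(0.09266) ≈ 10.5875°.

10.587°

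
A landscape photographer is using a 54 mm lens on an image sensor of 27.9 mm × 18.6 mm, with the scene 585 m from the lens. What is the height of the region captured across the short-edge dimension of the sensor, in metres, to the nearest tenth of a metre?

dₒ: 585 m = 585000 mm.
Similar triangles through the lens centre give W/dₒ = h/dᵢ; with 1/f = 1/dₒ + 1/dᵢ this gives W = h·(dₒ − f)/f.
W = 18.6 mm × (585000 − 54) / 54 = 18.6 × 10832.3333 ≈ 201481.400 mm = 201.481 m.

201.5 m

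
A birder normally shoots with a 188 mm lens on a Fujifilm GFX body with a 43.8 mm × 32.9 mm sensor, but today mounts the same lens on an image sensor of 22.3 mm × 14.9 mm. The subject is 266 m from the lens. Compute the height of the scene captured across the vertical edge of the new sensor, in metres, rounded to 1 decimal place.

The focal length stays 188 mm; the relevant sensor dimension is now h = 14.9 mm. Object distance dₒ = 266 m = 266000 mm.
Thin-lens field height W = h·(dₒ − f)/f = 14.9 × (266000 − 188)/188 ≈ 21067.015 mm = 21.067 m.

21.1 m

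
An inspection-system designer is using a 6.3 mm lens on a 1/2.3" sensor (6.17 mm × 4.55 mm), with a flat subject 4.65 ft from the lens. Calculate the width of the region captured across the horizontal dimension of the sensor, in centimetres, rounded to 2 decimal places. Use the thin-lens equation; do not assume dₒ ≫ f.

dₒ: 4.65 ft × 304.8 mm/ft = 1417.32 mm.
Similar triangles through the lens centre give W/dₒ = w/dᵢ; with 1/f = 1/dₒ + 1/dᵢ this gives W = w·(dₒ − f)/f.
W = 6.17 mm × (1417.32 − 6.3) / 6.3 = 6.17 × 223.9714 ≈ 1381.904 mm = 138.19 cm.

138.19 cm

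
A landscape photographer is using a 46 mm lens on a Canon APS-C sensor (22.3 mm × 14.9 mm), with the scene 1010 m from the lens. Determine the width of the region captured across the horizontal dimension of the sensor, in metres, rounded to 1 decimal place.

dₒ: 1010 m = 1.01e+06 mm.
Similar triangles through the lens centre give W/dₒ = w/dᵢ; with 1/f = 1/dₒ + 1/dᵢ this gives W = w·(dₒ − f)/f.
W = 22.3 mm × (1.01e+06 − 46) / 46 = 22.3 × 21955.5217 ≈ 489608.135 mm = 489.608 m.

489.6 m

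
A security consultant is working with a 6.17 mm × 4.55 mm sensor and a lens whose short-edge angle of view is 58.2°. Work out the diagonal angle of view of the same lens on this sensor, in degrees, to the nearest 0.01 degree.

86.32°

From the short-edge AOV: f = 4.55 / (2·tan(29.1°)) = 4.55 / 1.11319 ≈ 4.0874 mm.
Sensor diagonal = √(6.17² + 4.55²) = √58.7714 ≈ 7.6663 mm.
Diagonal AOV = 2·arctan(7.6663 / (2 × 4.0874)) = 2·arctan(0.93780) ≈ 86.3229°.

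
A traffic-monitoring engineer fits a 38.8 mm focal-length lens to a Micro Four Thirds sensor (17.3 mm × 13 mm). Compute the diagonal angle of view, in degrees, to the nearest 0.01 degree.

Sensor diagonal = √(17.3² + 13²) = √468.2900 ≈ 21.6400 mm.
Angle of view α = 2·arctan(d/2f) with d = 21.6400 mm and f = 38.8 mm.
d/2f = 0.27887; arctan(0.27887) ≈ 15.5820°, so α ≈ 31.1640°.

31.16°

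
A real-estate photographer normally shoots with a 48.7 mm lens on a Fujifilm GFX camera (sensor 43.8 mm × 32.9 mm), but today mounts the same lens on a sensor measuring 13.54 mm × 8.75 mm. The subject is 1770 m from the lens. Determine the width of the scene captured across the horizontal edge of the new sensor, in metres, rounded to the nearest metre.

492 m

The focal length stays 48.7 mm; the relevant sensor dimension is now w = 13.54 mm. Object distance dₒ = 1770 m = 1.77e+06 mm.
Thin-lens field width W = w·(dₒ − f)/f = 13.54 × (1.77e+06 − 48.7)/48.7 ≈ 492097.343 mm = 492.097 m.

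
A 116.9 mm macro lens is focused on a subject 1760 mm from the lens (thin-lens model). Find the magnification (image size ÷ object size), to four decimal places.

0.0711×

Thin lens: 1/f = 1/dₒ + 1/dᵢ → 1/dᵢ = 1/116.9 − 1/1760 = 0.0079861 mm⁻¹, so dᵢ ≈ 125.2170 mm.
Magnification m = dᵢ/dₒ = 125.2170/1760 ≈ 0.07115.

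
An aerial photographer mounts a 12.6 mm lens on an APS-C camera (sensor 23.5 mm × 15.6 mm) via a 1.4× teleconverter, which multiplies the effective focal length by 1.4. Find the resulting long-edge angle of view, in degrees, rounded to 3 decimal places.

67.335°

Effective focal length f = 12.6 × 1.4 = 17.64 mm.
α = 2·arctan(23.5 / (2 × 17.64)) = 2·arctan(0.66610) ≈ 67.3352°.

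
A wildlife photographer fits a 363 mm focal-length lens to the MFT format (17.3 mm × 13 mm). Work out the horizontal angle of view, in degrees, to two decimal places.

2.73°

Angle of view α = 2·arctan(w/2f) with w = 17.3 mm and f = 363 mm.
w/2f = 0.02383; arctan(0.02383) ≈ 1.3651°, so α ≈ 2.7301°.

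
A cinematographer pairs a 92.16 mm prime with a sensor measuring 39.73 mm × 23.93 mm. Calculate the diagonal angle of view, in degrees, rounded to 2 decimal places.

28.25°

Sensor diagonal = √(39.73² + 23.93²) = √2151.1178 ≈ 46.3801 mm.
Angle of view α = 2·arctan(d/2f) with d = 46.3801 mm and f = 92.16 mm.
d/2f = 0.25163; arctan(0.25163) ≈ 14.1240°, so α ≈ 28.2480°.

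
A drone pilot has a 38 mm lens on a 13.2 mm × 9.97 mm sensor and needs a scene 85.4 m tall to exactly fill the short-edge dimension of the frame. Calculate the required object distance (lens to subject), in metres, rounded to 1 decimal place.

325.5 m

W: 85.4 m = 85400 mm.
Magnification m = h/W = dᵢ/dₒ; combined with 1/f = 1/dₒ + 1/dᵢ this gives dₒ = f·(1 + W/h).
dₒ = 38 mm × (1 + 85400/9.97) = 38 × 8566.6971 ≈ 325534.489 mm = 325.534 m.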